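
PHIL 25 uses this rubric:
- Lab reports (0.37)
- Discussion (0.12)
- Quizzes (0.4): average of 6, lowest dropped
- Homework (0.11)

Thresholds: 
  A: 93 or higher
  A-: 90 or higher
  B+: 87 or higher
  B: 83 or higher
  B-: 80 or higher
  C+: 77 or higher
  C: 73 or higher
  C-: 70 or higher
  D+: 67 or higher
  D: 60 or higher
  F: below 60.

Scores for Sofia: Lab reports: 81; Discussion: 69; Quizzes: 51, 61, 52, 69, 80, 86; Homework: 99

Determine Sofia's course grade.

C

Quizzes: drop 51 → average of remaining 5 = 348/5 = 69.6
Weighted total:
  Lab reports 81 × 0.37 = 29.97
  Discussion 69 × 0.12 = 8.28
  Quizzes 69.6 × 0.4 = 27.84
  Homework 99 × 0.11 = 10.89
Sum = 76.98
76.98 is ≥ 73 and < 77 → C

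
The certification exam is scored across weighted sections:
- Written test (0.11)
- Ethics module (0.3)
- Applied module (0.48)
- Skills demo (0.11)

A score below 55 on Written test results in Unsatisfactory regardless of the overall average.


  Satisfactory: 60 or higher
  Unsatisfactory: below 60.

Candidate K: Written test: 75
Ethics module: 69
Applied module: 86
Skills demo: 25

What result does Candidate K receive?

Written test score 75 ≥ 55: minimum met.
Weighted total:
  Written test 75 × 0.11 = 8.25
  Ethics module 69 × 0.3 = 20.7
  Applied module 86 × 0.48 = 41.28
  Skills demo 25 × 0.11 = 2.75
Sum = 72.98
72.98 ≥ 60 → Satisfactory

Satisfactory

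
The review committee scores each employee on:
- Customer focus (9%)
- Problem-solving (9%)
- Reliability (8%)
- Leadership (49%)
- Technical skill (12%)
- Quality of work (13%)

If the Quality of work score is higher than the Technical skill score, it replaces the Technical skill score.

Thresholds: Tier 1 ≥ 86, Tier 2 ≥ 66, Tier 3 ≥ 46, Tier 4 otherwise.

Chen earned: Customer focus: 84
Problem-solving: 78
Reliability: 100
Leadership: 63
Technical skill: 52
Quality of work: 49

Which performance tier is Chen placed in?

Tier 2

Quality of work (49) ≤ Technical skill (52), so Technical skill stays at 52.
Weighted total:
  Customer focus 84 × 0.09 = 7.56
  Problem-solving 78 × 0.09 = 7.02
  Reliability 100 × 0.08 = 8
  Leadership 63 × 0.49 = 30.87
  Technical skill 52 × 0.12 = 6.24
  Quality of work 49 × 0.13 = 6.37
Sum = 66.06
66.06 is ≥ 66 and < 86 → Tier 2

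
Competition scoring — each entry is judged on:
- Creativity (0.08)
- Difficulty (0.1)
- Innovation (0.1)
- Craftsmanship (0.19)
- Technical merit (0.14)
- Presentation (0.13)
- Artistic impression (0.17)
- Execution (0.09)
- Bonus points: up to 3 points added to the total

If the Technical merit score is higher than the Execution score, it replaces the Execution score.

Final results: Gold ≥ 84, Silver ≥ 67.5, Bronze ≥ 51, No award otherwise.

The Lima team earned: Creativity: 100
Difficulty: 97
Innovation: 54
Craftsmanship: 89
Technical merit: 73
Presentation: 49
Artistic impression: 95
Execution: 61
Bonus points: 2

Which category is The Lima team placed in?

Technical merit (73) > Execution (61), so Execution counts as 73.
Weighted total:
  Creativity 100 × 0.08 = 8
  Difficulty 97 × 0.1 = 9.7
  Innovation 54 × 0.1 = 5.4
  Craftsmanship 89 × 0.19 = 16.91
  Technical merit 73 × 0.14 = 10.22
  Presentation 49 × 0.13 = 6.37
  Artistic impression 95 × 0.17 = 16.15
  Execution 73 × 0.09 = 6.57
Sum = 79.32
Bonus points: 79.32 + 2 = 81.32
81.32 is ≥ 67.5 and < 84 → Silver

Silver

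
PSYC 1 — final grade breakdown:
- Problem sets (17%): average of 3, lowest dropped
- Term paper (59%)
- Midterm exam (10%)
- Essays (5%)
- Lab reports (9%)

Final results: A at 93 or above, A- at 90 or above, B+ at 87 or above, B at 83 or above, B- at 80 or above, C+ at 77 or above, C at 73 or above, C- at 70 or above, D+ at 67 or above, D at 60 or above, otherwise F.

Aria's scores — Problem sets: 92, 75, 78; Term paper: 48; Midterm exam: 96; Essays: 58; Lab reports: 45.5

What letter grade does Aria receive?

F

Problem sets: drop 75 → average of remaining 2 = 170/2 = 85
Weighted total:
  Problem sets 85 × 0.17 = 14.45
  Term paper 48 × 0.59 = 28.32
  Midterm exam 96 × 0.1 = 9.6
  Essays 58 × 0.05 = 2.9
  Lab reports 45.5 × 0.09 = 4.095
Sum = 59.365
59.365 < 60 → F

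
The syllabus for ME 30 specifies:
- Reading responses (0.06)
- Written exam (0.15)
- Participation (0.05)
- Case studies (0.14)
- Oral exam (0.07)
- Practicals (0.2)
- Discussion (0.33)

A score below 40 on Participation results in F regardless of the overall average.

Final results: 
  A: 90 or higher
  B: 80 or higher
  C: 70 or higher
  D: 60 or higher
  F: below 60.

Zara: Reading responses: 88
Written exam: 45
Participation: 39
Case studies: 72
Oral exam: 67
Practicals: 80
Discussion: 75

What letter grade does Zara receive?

F

Participation score 39 < 40: minimum not met.
Weighted total:
  Reading responses 88 × 0.06 = 5.28
  Written exam 45 × 0.15 = 6.75
  Participation 39 × 0.05 = 1.95
  Case studies 72 × 0.14 = 10.08
  Oral exam 67 × 0.07 = 4.69
  Practicals 80 × 0.2 = 16
  Discussion 75 × 0.33 = 24.75
Sum = 69.5
Because the Participation minimum was not met, the result is F.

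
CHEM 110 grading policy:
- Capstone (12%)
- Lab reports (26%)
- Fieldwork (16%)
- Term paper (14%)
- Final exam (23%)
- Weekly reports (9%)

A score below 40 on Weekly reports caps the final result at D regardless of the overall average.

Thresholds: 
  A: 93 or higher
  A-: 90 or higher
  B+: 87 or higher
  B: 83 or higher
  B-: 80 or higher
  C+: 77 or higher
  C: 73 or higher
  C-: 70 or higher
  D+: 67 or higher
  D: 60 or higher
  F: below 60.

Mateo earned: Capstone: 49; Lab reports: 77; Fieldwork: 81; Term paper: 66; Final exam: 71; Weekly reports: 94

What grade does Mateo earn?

Weekly reports score 94 ≥ 40: minimum met.
Weighted total:
  Capstone 49 × 0.12 = 5.88
  Lab reports 77 × 0.26 = 20.02
  Fieldwork 81 × 0.16 = 12.96
  Term paper 66 × 0.14 = 9.24
  Final exam 71 × 0.23 = 16.33
  Weekly reports 94 × 0.09 = 8.46
Sum = 72.89
72.89 is ≥ 70 and < 73 → C-

C-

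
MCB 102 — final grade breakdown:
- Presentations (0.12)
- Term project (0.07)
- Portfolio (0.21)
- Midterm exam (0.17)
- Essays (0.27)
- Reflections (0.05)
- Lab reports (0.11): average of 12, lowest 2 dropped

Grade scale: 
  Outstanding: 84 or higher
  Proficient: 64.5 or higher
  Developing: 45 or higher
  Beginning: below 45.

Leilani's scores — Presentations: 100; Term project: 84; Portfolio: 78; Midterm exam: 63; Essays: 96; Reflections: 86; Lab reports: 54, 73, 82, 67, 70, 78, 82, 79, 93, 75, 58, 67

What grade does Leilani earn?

Proficient

Lab reports: drop 54, 58 → average of remaining 10 = 766/10 = 76.6
Weighted total:
  Presentations 100 × 0.12 = 12
  Term project 84 × 0.07 = 5.88
  Portfolio 78 × 0.21 = 16.38
  Midterm exam 63 × 0.17 = 10.71
  Essays 96 × 0.27 = 25.92
  Reflections 86 × 0.05 = 4.3
  Lab reports 76.6 × 0.11 = 8.426
Sum = 83.616
83.616 is ≥ 64.5 and < 84 → Proficient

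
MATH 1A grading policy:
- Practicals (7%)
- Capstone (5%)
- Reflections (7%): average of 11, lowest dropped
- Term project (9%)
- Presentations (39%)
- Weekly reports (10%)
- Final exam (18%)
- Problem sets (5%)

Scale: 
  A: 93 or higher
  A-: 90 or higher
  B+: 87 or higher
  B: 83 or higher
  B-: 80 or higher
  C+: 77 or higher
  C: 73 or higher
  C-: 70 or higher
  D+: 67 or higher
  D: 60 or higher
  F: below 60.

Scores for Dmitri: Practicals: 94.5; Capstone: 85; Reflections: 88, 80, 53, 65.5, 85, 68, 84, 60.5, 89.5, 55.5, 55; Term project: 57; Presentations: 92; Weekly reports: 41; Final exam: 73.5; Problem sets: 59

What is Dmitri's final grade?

Reflections: drop 53 → average of remaining 10 = 731/10 = 73.1
Weighted total:
  Practicals 94.5 × 0.07 = 6.615
  Capstone 85 × 0.05 = 4.25
  Reflections 73.1 × 0.07 = 5.117
  Term project 57 × 0.09 = 5.13
  Presentations 92 × 0.39 = 35.88
  Weekly reports 41 × 0.1 = 4.1
  Final exam 73.5 × 0.18 = 13.23
  Problem sets 59 × 0.05 = 2.95
Sum = 77.272
77.272 is ≥ 77 and < 80 → C+

C+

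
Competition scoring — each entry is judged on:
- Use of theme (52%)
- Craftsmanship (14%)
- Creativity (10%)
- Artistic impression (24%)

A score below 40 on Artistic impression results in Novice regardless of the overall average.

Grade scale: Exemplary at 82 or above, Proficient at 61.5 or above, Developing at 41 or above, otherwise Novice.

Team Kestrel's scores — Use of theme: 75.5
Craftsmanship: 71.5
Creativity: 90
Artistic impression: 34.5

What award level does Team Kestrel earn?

Novice

Artistic impression score 34.5 < 40: minimum not met.
Weighted total:
  Use of theme 75.5 × 0.52 = 39.26
  Craftsmanship 71.5 × 0.14 = 10.01
  Creativity 90 × 0.1 = 9
  Artistic impression 34.5 × 0.24 = 8.28
Sum = 66.55
Because the Artistic impression minimum was not met, the result is Novice.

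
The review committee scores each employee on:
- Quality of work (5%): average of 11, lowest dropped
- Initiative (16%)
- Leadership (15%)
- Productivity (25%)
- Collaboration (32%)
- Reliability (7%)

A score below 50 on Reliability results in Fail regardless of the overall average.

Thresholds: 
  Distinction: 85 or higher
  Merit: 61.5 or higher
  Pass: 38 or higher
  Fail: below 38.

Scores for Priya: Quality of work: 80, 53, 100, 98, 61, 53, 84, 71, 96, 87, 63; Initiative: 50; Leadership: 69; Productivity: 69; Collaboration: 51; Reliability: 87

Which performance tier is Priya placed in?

Quality of work: drop 53 → average of remaining 10 = 793/10 = 79.3
Reliability score 87 ≥ 50: minimum met.
Weighted total:
  Quality of work 79.3 × 0.05 = 3.965
  Initiative 50 × 0.16 = 8
  Leadership 69 × 0.15 = 10.35
  Productivity 69 × 0.25 = 17.25
  Collaboration 51 × 0.32 = 16.32
  Reliability 87 × 0.07 = 6.09
Sum = 61.975
61.975 is ≥ 61.5 and < 85 → Merit

Merit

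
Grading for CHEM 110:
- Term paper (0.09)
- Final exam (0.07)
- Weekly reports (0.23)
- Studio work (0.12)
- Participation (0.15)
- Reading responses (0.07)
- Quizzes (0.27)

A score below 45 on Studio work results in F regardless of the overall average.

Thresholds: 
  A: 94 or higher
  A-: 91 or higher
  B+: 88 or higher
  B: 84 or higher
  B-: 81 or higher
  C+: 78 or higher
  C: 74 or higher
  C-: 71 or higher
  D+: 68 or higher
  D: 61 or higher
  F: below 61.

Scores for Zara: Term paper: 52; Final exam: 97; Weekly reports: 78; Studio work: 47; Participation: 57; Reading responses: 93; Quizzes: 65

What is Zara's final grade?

D

Studio work score 47 ≥ 45: minimum met.
Weighted total:
  Term paper 52 × 0.09 = 4.68
  Final exam 97 × 0.07 = 6.79
  Weekly reports 78 × 0.23 = 17.94
  Studio work 47 × 0.12 = 5.64
  Participation 57 × 0.15 = 8.55
  Reading responses 93 × 0.07 = 6.51
  Quizzes 65 × 0.27 = 17.55
Sum = 67.66
67.66 is ≥ 61 and < 68 → D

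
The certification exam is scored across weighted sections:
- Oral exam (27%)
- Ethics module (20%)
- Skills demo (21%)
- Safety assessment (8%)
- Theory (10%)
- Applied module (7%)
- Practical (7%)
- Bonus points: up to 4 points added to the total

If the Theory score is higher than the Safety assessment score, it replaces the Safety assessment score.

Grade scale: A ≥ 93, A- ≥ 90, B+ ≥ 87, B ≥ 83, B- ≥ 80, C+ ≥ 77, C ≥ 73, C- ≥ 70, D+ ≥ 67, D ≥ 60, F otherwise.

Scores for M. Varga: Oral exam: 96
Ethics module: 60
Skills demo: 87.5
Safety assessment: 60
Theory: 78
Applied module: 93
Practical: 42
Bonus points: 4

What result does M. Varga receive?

B

Theory (78) > Safety assessment (60), so Safety assessment counts as 78.
Weighted total:
  Oral exam 96 × 0.27 = 25.92
  Ethics module 60 × 0.2 = 12
  Skills demo 87.5 × 0.21 = 18.375
  Safety assessment 78 × 0.08 = 6.24
  Theory 78 × 0.1 = 7.8
  Applied module 93 × 0.07 = 6.51
  Practical 42 × 0.07 = 2.94
Sum = 79.785
Bonus points: 79.785 + 4 = 83.785
83.785 is ≥ 83 and < 87 → B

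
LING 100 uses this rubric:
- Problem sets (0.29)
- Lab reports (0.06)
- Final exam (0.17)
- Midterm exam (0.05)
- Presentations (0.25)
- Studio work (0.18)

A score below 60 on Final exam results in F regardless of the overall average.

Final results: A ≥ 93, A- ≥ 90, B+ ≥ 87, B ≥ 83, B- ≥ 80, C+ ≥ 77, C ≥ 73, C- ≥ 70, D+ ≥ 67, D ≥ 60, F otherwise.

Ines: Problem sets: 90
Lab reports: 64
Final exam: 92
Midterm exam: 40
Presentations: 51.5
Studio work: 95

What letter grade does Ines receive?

Final exam score 92 ≥ 60: minimum met.
Weighted total:
  Problem sets 90 × 0.29 = 26.1
  Lab reports 64 × 0.06 = 3.84
  Final exam 92 × 0.17 = 15.64
  Midterm exam 40 × 0.05 = 2
  Presentations 51.5 × 0.25 = 12.875
  Studio work 95 × 0.18 = 17.1
Sum = 77.555
77.555 is ≥ 77 and < 80 → C+

C+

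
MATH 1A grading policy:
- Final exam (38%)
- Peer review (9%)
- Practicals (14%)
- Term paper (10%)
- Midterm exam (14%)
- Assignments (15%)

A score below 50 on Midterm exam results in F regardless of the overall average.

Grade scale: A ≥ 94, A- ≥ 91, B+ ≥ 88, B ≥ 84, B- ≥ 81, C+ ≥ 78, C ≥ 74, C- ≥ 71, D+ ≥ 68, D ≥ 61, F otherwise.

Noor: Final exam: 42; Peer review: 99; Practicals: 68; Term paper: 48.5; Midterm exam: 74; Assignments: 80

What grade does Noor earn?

D

Midterm exam score 74 ≥ 50: minimum met.
Weighted total:
  Final exam 42 × 0.38 = 15.96
  Peer review 99 × 0.09 = 8.91
  Practicals 68 × 0.14 = 9.52
  Term paper 48.5 × 0.1 = 4.85
  Midterm exam 74 × 0.14 = 10.36
  Assignments 80 × 0.15 = 12
Sum = 61.6
61.6 is ≥ 61 and < 68 → D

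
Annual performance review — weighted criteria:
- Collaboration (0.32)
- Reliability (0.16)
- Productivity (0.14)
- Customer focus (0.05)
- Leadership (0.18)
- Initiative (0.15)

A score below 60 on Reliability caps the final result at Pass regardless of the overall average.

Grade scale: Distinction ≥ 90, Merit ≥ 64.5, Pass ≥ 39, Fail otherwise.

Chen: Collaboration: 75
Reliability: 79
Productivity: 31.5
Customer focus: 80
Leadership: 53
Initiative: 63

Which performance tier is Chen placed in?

Pass

Reliability score 79 ≥ 60: minimum met.
Weighted total:
  Collaboration 75 × 0.32 = 24
  Reliability 79 × 0.16 = 12.64
  Productivity 31.5 × 0.14 = 4.41
  Customer focus 80 × 0.05 = 4
  Leadership 53 × 0.18 = 9.54
  Initiative 63 × 0.15 = 9.45
Sum = 64.04
64.04 is ≥ 39 and < 64.5 → Pass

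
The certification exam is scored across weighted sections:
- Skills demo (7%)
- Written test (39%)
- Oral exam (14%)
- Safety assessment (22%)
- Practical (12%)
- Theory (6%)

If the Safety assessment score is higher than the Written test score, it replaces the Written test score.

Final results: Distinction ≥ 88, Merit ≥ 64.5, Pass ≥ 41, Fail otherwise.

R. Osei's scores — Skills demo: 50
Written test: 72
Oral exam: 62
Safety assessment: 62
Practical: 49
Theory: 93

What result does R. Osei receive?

Merit

Safety assessment (62) ≤ Written test (72), so Written test stays at 72.
Weighted total:
  Skills demo 50 × 0.07 = 3.5
  Written test 72 × 0.39 = 28.08
  Oral exam 62 × 0.14 = 8.68
  Safety assessment 62 × 0.22 = 13.64
  Practical 49 × 0.12 = 5.88
  Theory 93 × 0.06 = 5.58
Sum = 65.36
65.36 is ≥ 64.5 and < 88 → Merit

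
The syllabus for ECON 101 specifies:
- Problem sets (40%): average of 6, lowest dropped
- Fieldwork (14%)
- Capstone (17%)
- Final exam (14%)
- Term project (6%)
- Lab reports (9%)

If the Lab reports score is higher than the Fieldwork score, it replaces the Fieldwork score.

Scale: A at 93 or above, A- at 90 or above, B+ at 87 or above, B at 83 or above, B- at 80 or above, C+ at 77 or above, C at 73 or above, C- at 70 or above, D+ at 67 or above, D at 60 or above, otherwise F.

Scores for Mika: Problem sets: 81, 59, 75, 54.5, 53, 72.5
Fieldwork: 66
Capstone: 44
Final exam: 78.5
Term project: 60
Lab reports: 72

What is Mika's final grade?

Problem sets: drop 53 → average of remaining 5 = 342/5 = 68.4
Lab reports (72) > Fieldwork (66), so Fieldwork counts as 72.
Weighted total:
  Problem sets 68.4 × 0.4 = 27.36
  Fieldwork 72 × 0.14 = 10.08
  Capstone 44 × 0.17 = 7.48
  Final exam 78.5 × 0.14 = 10.99
  Term project 60 × 0.06 = 3.6
  Lab reports 72 × 0.09 = 6.48
Sum = 65.99
65.99 is ≥ 60 and < 67 → D

D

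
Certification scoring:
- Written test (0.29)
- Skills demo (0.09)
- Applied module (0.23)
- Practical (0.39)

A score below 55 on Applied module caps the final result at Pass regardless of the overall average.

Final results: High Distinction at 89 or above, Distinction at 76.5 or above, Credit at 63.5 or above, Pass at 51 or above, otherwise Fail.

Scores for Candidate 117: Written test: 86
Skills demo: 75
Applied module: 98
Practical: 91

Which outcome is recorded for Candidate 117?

Applied module score 98 ≥ 55: minimum met.
Weighted total:
  Written test 86 × 0.29 = 24.94
  Skills demo 75 × 0.09 = 6.75
  Applied module 98 × 0.23 = 22.54
  Practical 91 × 0.39 = 35.49
Sum = 89.72
89.72 ≥ 89 → High Distinction

High Distinction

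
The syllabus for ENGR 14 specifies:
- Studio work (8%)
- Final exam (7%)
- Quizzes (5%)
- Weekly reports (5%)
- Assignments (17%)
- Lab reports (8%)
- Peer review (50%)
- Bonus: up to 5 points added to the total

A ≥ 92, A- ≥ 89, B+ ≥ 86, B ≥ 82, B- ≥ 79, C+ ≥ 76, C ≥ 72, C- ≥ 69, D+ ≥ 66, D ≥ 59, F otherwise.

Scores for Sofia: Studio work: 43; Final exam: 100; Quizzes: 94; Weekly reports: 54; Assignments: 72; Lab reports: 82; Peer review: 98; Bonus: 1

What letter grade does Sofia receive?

Weighted total:
  Studio work 43 × 0.08 = 3.44
  Final exam 100 × 0.07 = 7
  Quizzes 94 × 0.05 = 4.7
  Weekly reports 54 × 0.05 = 2.7
  Assignments 72 × 0.17 = 12.24
  Lab reports 82 × 0.08 = 6.56
  Peer review 98 × 0.5 = 49
Sum = 85.64
Bonus: 85.64 + 1 = 86.64
86.64 is ≥ 86 and < 89 → B+

B+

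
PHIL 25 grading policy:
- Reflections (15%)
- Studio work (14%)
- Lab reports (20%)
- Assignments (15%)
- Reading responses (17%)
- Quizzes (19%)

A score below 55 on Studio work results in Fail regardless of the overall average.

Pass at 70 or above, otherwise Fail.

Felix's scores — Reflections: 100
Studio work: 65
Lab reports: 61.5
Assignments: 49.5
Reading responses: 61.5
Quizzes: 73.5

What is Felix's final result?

Fail

Studio work score 65 ≥ 55: minimum met.
Weighted total:
  Reflections 100 × 0.15 = 15
  Studio work 65 × 0.14 = 9.1
  Lab reports 61.5 × 0.2 = 12.3
  Assignments 49.5 × 0.15 = 7.425
  Reading responses 61.5 × 0.17 = 10.455
  Quizzes 73.5 × 0.19 = 13.965
Sum = 68.245
68.245 < 70 → Fail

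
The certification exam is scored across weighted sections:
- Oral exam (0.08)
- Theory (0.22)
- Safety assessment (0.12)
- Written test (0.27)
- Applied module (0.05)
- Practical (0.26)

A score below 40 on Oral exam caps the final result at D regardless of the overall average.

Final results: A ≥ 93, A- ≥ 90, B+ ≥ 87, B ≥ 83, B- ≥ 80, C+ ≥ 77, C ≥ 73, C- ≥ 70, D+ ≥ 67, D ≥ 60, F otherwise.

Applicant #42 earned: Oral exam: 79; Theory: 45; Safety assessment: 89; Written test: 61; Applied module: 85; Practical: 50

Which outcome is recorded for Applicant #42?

Oral exam score 79 ≥ 40: minimum met.
Weighted total:
  Oral exam 79 × 0.08 = 6.32
  Theory 45 × 0.22 = 9.9
  Safety assessment 89 × 0.12 = 10.68
  Written test 61 × 0.27 = 16.47
  Applied module 85 × 0.05 = 4.25
  Practical 50 × 0.26 = 13
Sum = 60.62
60.62 is ≥ 60 and < 67 → D

D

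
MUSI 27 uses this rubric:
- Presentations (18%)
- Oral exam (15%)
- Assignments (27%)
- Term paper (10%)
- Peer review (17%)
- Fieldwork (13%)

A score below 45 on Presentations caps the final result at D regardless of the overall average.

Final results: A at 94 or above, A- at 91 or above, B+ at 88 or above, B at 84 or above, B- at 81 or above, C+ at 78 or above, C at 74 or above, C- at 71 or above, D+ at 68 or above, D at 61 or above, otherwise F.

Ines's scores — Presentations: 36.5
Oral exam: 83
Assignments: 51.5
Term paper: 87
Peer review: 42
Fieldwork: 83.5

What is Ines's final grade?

F

Presentations score 36.5 < 45: minimum not met.
Weighted total:
  Presentations 36.5 × 0.18 = 6.57
  Oral exam 83 × 0.15 = 12.45
  Assignments 51.5 × 0.27 = 13.905
  Term paper 87 × 0.1 = 8.7
  Peer review 42 × 0.17 = 7.14
  Fieldwork 83.5 × 0.13 = 10.855
Sum = 59.62
59.62 would be F; cap at D applies → F.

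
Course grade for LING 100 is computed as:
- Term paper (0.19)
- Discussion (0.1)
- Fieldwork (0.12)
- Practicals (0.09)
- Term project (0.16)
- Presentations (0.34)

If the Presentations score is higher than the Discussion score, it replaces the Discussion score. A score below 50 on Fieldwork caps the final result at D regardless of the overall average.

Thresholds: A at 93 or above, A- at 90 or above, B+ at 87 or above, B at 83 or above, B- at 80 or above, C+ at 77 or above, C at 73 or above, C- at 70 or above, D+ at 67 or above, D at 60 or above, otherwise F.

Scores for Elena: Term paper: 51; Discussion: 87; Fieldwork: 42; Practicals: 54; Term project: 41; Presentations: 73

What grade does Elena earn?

F

Presentations (73) ≤ Discussion (87), so Discussion stays at 87.
Fieldwork score 42 < 50: minimum not met.
Weighted total:
  Term paper 51 × 0.19 = 9.69
  Discussion 87 × 0.1 = 8.7
  Fieldwork 42 × 0.12 = 5.04
  Practicals 54 × 0.09 = 4.86
  Term project 41 × 0.16 = 6.56
  Presentations 73 × 0.34 = 24.82
Sum = 59.67
59.67 would be F; cap at D applies → F.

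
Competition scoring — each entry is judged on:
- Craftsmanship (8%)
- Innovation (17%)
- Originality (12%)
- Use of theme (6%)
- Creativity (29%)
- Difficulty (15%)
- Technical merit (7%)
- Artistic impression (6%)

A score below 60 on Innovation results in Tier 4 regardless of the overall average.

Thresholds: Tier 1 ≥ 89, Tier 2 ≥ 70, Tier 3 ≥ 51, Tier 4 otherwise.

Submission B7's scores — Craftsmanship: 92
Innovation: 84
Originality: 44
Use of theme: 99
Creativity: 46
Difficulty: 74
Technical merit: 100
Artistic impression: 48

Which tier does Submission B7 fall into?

Innovation score 84 ≥ 60: minimum met.
Weighted total:
  Craftsmanship 92 × 0.08 = 7.36
  Innovation 84 × 0.17 = 14.28
  Originality 44 × 0.12 = 5.28
  Use of theme 99 × 0.06 = 5.94
  Creativity 46 × 0.29 = 13.34
  Difficulty 74 × 0.15 = 11.1
  Technical merit 100 × 0.07 = 7
  Artistic impression 48 × 0.06 = 2.88
Sum = 67.18
67.18 is ≥ 51 and < 70 → Tier 3

Tier 3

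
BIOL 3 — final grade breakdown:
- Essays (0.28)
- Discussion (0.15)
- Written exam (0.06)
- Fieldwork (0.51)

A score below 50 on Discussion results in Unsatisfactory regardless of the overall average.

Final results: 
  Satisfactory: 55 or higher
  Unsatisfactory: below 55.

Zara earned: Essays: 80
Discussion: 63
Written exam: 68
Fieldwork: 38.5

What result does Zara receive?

Discussion score 63 ≥ 50: minimum met.
Weighted total:
  Essays 80 × 0.28 = 22.4
  Discussion 63 × 0.15 = 9.45
  Written exam 68 × 0.06 = 4.08
  Fieldwork 38.5 × 0.51 = 19.635
Sum = 55.565
55.565 ≥ 55 → Satisfactory

Satisfactory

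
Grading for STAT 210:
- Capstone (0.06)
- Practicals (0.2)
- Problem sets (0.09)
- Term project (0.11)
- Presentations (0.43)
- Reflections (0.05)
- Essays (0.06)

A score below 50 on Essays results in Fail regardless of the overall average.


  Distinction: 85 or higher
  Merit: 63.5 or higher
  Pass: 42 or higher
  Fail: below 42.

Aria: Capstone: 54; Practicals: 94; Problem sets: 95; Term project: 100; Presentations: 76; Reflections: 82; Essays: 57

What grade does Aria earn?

Essays score 57 ≥ 50: minimum met.
Weighted total:
  Capstone 54 × 0.06 = 3.24
  Practicals 94 × 0.2 = 18.8
  Problem sets 95 × 0.09 = 8.55
  Term project 100 × 0.11 = 11
  Presentations 76 × 0.43 = 32.68
  Reflections 82 × 0.05 = 4.1
  Essays 57 × 0.06 = 3.42
Sum = 81.79
81.79 is ≥ 63.5 and < 85 → Merit

Merit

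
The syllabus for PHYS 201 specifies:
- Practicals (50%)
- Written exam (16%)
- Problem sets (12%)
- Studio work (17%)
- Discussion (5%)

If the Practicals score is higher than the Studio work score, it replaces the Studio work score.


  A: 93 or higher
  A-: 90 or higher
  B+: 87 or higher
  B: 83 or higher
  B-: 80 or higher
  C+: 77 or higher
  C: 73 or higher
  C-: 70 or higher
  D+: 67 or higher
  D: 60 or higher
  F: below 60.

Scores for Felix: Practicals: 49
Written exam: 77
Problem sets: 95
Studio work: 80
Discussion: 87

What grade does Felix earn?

Practicals (49) ≤ Studio work (80), so Studio work stays at 80.
Weighted total:
  Practicals 49 × 0.5 = 24.5
  Written exam 77 × 0.16 = 12.32
  Problem sets 95 × 0.12 = 11.4
  Studio work 80 × 0.17 = 13.6
  Discussion 87 × 0.05 = 4.35
Sum = 66.17
66.17 is ≥ 60 and < 67 → D

D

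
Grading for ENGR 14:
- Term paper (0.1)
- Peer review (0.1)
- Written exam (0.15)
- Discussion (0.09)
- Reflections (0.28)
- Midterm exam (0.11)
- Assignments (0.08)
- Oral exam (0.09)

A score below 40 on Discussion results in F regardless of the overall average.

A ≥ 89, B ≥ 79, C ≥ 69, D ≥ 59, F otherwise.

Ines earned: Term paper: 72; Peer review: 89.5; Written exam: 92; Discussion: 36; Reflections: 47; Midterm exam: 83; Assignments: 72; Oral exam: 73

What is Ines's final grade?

F

Discussion score 36 < 40: minimum not met.
Weighted total:
  Term paper 72 × 0.1 = 7.2
  Peer review 89.5 × 0.1 = 8.95
  Written exam 92 × 0.15 = 13.8
  Discussion 36 × 0.09 = 3.24
  Reflections 47 × 0.28 = 13.16
  Midterm exam 83 × 0.11 = 9.13
  Assignments 72 × 0.08 = 5.76
  Oral exam 73 × 0.09 = 6.57
Sum = 67.81
Because the Discussion minimum was not met, the result is F.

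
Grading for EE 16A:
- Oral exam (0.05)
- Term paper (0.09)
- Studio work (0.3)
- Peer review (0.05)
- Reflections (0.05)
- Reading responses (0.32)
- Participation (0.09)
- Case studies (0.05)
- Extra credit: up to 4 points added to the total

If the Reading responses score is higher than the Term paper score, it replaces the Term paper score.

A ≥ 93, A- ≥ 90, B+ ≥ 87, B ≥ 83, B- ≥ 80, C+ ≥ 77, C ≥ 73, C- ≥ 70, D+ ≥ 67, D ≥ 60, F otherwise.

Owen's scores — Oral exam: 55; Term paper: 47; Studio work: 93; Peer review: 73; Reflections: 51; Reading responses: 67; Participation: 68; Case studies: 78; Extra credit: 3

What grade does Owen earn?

Reading responses (67) > Term paper (47), so Term paper counts as 67.
Weighted total:
  Oral exam 55 × 0.05 = 2.75
  Term paper 67 × 0.09 = 6.03
  Studio work 93 × 0.3 = 27.9
  Peer review 73 × 0.05 = 3.65
  Reflections 51 × 0.05 = 2.55
  Reading responses 67 × 0.32 = 21.44
  Participation 68 × 0.09 = 6.12
  Case studies 78 × 0.05 = 3.9
Sum = 74.34
Extra credit: 74.34 + 3 = 77.34
77.34 is ≥ 77 and < 80 → C+

C+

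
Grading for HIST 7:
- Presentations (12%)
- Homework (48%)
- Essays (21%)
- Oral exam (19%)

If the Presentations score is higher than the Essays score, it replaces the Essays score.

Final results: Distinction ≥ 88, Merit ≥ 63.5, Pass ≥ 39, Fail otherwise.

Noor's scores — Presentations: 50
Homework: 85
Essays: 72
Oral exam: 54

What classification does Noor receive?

Presentations (50) ≤ Essays (72), so Essays stays at 72.
Weighted total:
  Presentations 50 × 0.12 = 6
  Homework 85 × 0.48 = 40.8
  Essays 72 × 0.21 = 15.12
  Oral exam 54 × 0.19 = 10.26
Sum = 72.18
72.18 is ≥ 63.5 and < 88 → Merit

Merit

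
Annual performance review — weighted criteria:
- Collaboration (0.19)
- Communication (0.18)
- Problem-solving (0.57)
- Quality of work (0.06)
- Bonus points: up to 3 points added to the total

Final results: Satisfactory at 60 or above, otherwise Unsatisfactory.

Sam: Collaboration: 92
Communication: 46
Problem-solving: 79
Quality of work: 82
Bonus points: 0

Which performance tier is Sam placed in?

Weighted total:
  Collaboration 92 × 0.19 = 17.48
  Communication 46 × 0.18 = 8.28
  Problem-solving 79 × 0.57 = 45.03
  Quality of work 82 × 0.06 = 4.92
Sum = 75.71
Bonus points: 75.71 + 0 = 75.71
75.71 ≥ 60 → Satisfactory

Satisfactory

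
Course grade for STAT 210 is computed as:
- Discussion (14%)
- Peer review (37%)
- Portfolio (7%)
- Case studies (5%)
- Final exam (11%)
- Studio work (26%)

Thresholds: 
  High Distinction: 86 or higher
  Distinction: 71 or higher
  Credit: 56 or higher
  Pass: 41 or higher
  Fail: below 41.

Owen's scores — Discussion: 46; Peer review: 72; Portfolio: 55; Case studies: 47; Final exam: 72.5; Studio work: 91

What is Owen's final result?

Credit

Weighted total:
  Discussion 46 × 0.14 = 6.44
  Peer review 72 × 0.37 = 26.64
  Portfolio 55 × 0.07 = 3.85
  Case studies 47 × 0.05 = 2.35
  Final exam 72.5 × 0.11 = 7.975
  Studio work 91 × 0.26 = 23.66
Sum = 70.915
70.915 is ≥ 56 and < 71 → Credit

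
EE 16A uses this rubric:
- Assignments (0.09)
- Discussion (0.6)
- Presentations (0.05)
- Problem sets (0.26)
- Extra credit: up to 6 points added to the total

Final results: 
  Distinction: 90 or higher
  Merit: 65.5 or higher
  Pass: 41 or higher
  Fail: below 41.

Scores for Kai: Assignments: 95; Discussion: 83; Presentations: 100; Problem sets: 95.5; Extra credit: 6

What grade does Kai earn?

Weighted total:
  Assignments 95 × 0.09 = 8.55
  Discussion 83 × 0.6 = 49.8
  Presentations 100 × 0.05 = 5
  Problem sets 95.5 × 0.26 = 24.83
Sum = 88.18
Extra credit: 88.18 + 6 = 94.18
94.18 ≥ 90 → Distinction

Distinction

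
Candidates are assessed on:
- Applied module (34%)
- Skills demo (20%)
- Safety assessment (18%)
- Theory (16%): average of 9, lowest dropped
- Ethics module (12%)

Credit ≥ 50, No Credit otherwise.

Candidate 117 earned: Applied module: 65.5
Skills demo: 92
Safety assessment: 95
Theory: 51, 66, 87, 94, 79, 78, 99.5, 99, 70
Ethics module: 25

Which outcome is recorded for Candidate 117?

Theory: drop 51 → average of remaining 8 = 672.5/8 = 84.0625
Weighted total:
  Applied module 65.5 × 0.34 = 22.27
  Skills demo 92 × 0.2 = 18.4
  Safety assessment 95 × 0.18 = 17.1
  Theory 84.0625 × 0.16 = 13.45
  Ethics module 25 × 0.12 = 3
Sum = 74.22
74.22 ≥ 50 → Credit

Credit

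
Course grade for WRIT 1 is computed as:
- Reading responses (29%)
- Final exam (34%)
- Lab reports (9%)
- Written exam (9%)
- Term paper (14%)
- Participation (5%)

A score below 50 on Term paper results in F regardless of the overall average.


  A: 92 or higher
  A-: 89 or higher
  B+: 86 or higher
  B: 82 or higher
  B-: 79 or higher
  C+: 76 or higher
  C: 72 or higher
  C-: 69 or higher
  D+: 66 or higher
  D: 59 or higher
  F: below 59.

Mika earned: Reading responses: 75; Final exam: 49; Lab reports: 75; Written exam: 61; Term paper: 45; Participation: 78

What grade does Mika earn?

Term paper score 45 < 50: minimum not met.
Weighted total:
  Reading responses 75 × 0.29 = 21.75
  Final exam 49 × 0.34 = 16.66
  Lab reports 75 × 0.09 = 6.75
  Written exam 61 × 0.09 = 5.49
  Term paper 45 × 0.14 = 6.3
  Participation 78 × 0.05 = 3.9
Sum = 60.85
Because the Term paper minimum was not met, the result is F.

F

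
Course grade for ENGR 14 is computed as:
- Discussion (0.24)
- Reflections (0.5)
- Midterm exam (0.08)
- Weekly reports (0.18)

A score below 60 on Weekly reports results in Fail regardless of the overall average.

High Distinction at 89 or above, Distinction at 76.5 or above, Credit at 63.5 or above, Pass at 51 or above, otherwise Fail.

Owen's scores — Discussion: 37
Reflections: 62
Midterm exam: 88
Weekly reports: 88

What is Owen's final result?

Weekly reports score 88 ≥ 60: minimum met.
Weighted total:
  Discussion 37 × 0.24 = 8.88
  Reflections 62 × 0.5 = 31
  Midterm exam 88 × 0.08 = 7.04
  Weekly reports 88 × 0.18 = 15.84
Sum = 62.76
62.76 is ≥ 51 and < 63.5 → Pass

Pass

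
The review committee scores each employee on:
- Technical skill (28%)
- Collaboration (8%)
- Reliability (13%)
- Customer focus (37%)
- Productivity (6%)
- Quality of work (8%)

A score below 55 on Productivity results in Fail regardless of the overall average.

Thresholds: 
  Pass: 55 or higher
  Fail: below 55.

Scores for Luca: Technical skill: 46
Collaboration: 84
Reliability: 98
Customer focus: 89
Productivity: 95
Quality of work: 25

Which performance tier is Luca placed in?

Pass

Productivity score 95 ≥ 55: minimum met.
Weighted total:
  Technical skill 46 × 0.28 = 12.88
  Collaboration 84 × 0.08 = 6.72
  Reliability 98 × 0.13 = 12.74
  Customer focus 89 × 0.37 = 32.93
  Productivity 95 × 0.06 = 5.7
  Quality of work 25 × 0.08 = 2
Sum = 72.97
72.97 ≥ 55 → Pass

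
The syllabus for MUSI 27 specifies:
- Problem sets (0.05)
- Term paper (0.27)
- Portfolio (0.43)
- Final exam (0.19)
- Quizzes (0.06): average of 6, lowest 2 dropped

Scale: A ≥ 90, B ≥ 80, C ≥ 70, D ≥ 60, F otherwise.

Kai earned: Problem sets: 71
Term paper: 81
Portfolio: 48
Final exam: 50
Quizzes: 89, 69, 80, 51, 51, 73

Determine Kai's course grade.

D

Quizzes: drop 51, 51 → average of remaining 4 = 311/4 = 77.75
Weighted total:
  Problem sets 71 × 0.05 = 3.55
  Term paper 81 × 0.27 = 21.87
  Portfolio 48 × 0.43 = 20.64
  Final exam 50 × 0.19 = 9.5
  Quizzes 77.75 × 0.06 = 4.665
Sum = 60.225
60.225 is ≥ 60 and < 70 → D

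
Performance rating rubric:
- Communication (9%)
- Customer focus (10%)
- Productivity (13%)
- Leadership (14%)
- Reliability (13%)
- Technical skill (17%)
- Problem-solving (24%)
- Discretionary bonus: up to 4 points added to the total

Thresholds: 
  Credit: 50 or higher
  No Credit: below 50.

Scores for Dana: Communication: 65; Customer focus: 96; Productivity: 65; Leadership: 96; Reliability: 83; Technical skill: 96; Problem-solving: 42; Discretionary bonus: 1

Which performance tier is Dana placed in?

Weighted total:
  Communication 65 × 0.09 = 5.85
  Customer focus 96 × 0.1 = 9.6
  Productivity 65 × 0.13 = 8.45
  Leadership 96 × 0.14 = 13.44
  Reliability 83 × 0.13 = 10.79
  Technical skill 96 × 0.17 = 16.32
  Problem-solving 42 × 0.24 = 10.08
Sum = 74.53
Discretionary bonus: 74.53 + 1 = 75.53
75.53 ≥ 50 → Credit

Credit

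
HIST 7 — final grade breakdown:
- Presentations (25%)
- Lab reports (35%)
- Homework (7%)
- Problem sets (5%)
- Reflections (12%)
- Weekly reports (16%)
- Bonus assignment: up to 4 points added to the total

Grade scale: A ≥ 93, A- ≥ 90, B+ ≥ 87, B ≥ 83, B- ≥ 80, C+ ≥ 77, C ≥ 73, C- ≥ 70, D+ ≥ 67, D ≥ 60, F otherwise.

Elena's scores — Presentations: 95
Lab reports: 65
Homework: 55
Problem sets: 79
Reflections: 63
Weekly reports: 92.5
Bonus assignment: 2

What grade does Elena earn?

Weighted total:
  Presentations 95 × 0.25 = 23.75
  Lab reports 65 × 0.35 = 22.75
  Homework 55 × 0.07 = 3.85
  Problem sets 79 × 0.05 = 3.95
  Reflections 63 × 0.12 = 7.56
  Weekly reports 92.5 × 0.16 = 14.8
Sum = 76.66
Bonus assignment: 76.66 + 2 = 78.66
78.66 is ≥ 77 and < 80 → C+

C+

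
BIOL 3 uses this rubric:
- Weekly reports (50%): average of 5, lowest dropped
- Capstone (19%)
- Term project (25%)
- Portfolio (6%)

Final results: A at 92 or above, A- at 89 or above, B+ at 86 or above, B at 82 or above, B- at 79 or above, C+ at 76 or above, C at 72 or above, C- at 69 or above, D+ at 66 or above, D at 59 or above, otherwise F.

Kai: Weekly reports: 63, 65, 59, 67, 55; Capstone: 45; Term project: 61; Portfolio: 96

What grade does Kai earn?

D

Weekly reports: drop 55 → average of remaining 4 = 254/4 = 63.5
Weighted total:
  Weekly reports 63.5 × 0.5 = 31.75
  Capstone 45 × 0.19 = 8.55
  Term project 61 × 0.25 = 15.25
  Portfolio 96 × 0.06 = 5.76
Sum = 61.31
61.31 is ≥ 59 and < 66 → D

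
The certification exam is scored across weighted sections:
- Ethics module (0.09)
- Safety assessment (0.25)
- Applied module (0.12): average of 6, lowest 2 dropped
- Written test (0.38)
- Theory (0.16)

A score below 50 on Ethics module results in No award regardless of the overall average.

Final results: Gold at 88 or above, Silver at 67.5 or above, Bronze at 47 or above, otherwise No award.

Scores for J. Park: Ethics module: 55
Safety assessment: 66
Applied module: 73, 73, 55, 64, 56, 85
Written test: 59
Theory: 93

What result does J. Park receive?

Applied module: drop 55, 56 → average of remaining 4 = 295/4 = 73.75
Ethics module score 55 ≥ 50: minimum met.
Weighted total:
  Ethics module 55 × 0.09 = 4.95
  Safety assessment 66 × 0.25 = 16.5
  Applied module 73.75 × 0.12 = 8.85
  Written test 59 × 0.38 = 22.42
  Theory 93 × 0.16 = 14.88
Sum = 67.6
67.6 is ≥ 67.5 and < 88 → Silver

Silver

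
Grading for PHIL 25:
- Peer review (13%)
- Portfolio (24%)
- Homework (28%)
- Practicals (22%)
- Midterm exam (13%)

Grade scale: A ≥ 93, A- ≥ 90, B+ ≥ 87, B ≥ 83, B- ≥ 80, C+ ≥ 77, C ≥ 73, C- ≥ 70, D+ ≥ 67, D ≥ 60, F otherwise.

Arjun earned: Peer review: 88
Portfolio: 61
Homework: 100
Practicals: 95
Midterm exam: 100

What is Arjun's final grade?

Weighted total:
  Peer review 88 × 0.13 = 11.44
  Portfolio 61 × 0.24 = 14.64
  Homework 100 × 0.28 = 28
  Practicals 95 × 0.22 = 20.9
  Midterm exam 100 × 0.13 = 13
Sum = 87.98
87.98 is ≥ 87 and < 90 → B+

B+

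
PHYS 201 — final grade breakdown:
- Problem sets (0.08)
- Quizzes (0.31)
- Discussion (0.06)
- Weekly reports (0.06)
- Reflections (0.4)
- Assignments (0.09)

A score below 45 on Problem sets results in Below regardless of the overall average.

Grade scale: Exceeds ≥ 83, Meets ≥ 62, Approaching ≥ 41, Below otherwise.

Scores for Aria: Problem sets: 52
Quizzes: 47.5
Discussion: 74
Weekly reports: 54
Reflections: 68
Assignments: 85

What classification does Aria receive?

Problem sets score 52 ≥ 45: minimum met.
Weighted total:
  Problem sets 52 × 0.08 = 4.16
  Quizzes 47.5 × 0.31 = 14.725
  Discussion 74 × 0.06 = 4.44
  Weekly reports 54 × 0.06 = 3.24
  Reflections 68 × 0.4 = 27.2
  Assignments 85 × 0.09 = 7.65
Sum = 61.415
61.415 is ≥ 41 and < 62 → Approaching

Approaching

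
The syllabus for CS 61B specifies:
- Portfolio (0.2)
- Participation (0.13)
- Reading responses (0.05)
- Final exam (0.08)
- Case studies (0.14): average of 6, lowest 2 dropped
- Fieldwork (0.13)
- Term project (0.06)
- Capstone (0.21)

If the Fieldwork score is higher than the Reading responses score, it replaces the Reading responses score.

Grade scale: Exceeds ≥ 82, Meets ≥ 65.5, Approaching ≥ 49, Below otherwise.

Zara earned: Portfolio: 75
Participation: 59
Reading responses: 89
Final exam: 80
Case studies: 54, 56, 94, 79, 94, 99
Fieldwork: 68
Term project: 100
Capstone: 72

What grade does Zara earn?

Meets

Case studies: drop 54, 56 → average of remaining 4 = 366/4 = 91.5
Fieldwork (68) ≤ Reading responses (89), so Reading responses stays at 89.
Weighted total:
  Portfolio 75 × 0.2 = 15
  Participation 59 × 0.13 = 7.67
  Reading responses 89 × 0.05 = 4.45
  Final exam 80 × 0.08 = 6.4
  Case studies 91.5 × 0.14 = 12.81
  Fieldwork 68 × 0.13 = 8.84
  Term project 100 × 0.06 = 6
  Capstone 72 × 0.21 = 15.12
Sum = 76.29
76.29 is ≥ 65.5 and < 82 → Meets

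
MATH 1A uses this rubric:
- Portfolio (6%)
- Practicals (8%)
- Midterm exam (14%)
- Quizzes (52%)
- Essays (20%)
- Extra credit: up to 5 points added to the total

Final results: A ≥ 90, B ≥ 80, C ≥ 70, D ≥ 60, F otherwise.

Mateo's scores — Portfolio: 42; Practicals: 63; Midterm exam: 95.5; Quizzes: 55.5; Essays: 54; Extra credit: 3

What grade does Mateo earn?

Weighted total:
  Portfolio 42 × 0.06 = 2.52
  Practicals 63 × 0.08 = 5.04
  Midterm exam 95.5 × 0.14 = 13.37
  Quizzes 55.5 × 0.52 = 28.86
  Essays 54 × 0.2 = 10.8
Sum = 60.59
Extra credit: 60.59 + 3 = 63.59
63.59 is ≥ 60 and < 70 → D

D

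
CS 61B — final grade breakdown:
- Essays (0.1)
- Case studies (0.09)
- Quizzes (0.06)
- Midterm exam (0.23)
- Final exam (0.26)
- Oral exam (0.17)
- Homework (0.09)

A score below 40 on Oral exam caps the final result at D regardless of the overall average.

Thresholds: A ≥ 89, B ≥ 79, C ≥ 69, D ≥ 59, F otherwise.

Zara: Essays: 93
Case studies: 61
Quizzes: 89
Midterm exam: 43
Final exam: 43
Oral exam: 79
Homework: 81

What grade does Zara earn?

D

Oral exam score 79 ≥ 40: minimum met.
Weighted total:
  Essays 93 × 0.1 = 9.3
  Case studies 61 × 0.09 = 5.49
  Quizzes 89 × 0.06 = 5.34
  Midterm exam 43 × 0.23 = 9.89
  Final exam 43 × 0.26 = 11.18
  Oral exam 79 × 0.17 = 13.43
  Homework 81 × 0.09 = 7.29
Sum = 61.92
61.92 is ≥ 59 and < 69 → D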